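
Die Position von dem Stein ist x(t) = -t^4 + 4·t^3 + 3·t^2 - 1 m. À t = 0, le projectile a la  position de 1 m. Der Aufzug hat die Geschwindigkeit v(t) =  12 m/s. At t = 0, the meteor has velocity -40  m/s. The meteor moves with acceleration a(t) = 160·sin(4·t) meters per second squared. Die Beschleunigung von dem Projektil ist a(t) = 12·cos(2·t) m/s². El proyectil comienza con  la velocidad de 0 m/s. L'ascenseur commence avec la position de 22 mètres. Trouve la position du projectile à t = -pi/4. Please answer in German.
Wir müssen unsere Gleichung für die Beschleunigung a(t) = 12·cos(2·t) 2-mal integrieren. Die Stammfunktion von der Beschleunigung ist die Geschwindigkeit. Mit v(0) = 0 erhalten wir v(t) = 6·sin(2·t). Mit ∫v(t)dt und Anwendung von x(0) = 1, finden wir x(t) = 4 - 3·cos(2·t). Wir haben die Position x(t) = 4 - 3·cos(2·t). Durch Einsetzen von t = -pi/4: x(-pi/4) = 4.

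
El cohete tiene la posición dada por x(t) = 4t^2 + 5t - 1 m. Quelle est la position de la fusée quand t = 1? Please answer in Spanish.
Usando x(t) = 4·t^2 + 5·t - 1 y sustituyendo t = 1, encontramos x = 8.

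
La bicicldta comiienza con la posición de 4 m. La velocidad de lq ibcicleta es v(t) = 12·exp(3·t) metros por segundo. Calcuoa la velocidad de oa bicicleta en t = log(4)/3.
De la ecuación de la velocidad v(t) = 12·exp(3·t), sustituimos t = log(4)/3 para obtener v = 48.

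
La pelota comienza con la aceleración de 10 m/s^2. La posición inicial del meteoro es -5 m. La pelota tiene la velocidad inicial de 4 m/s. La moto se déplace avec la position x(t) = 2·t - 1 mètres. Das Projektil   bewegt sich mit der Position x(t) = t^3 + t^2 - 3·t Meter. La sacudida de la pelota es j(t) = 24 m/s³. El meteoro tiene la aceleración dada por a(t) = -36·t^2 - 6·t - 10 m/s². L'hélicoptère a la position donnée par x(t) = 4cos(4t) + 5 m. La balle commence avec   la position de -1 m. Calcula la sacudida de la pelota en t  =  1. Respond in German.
Aus der Gleichung für den Ruck j(t) = 24, setzen wir t = 1 ein und erhalten j = 24.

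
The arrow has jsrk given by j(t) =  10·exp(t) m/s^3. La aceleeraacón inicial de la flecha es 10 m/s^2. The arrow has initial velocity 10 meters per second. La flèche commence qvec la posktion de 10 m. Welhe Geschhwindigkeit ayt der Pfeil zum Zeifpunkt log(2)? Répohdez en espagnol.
Necesitamos integrar nuestra ecuación de la sacudida j(t) = 10·exp(t) 2 veces. Tomando ∫j(t)dt y aplicando a(0) = 10, encontramos a(t) = 10·exp(t). La antiderivada de la aceleración es la velocidad. Usando v(0) = 10, obtenemos v(t) = 10·exp(t). Tenemos la velocidad v(t) = 10·exp(t). Sustituyendo t = log(2): v(log(2)) = 20.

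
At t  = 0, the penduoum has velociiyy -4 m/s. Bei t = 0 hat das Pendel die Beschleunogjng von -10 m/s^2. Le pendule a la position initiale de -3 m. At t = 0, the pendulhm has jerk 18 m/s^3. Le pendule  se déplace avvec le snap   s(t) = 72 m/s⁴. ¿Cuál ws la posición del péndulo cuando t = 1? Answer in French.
Nous devons intégrer notre équation du snap s(t) = 72 4 fois. En intégrant le snap et en utilisant la condition initiale j(0) = 18, nous obtenons j(t) = 72·t + 18. En prenant ∫j(t)dt et en appliquant a(0) = -10, nous trouvons a(t) = 36·t^2 + 18·t - 10. En intégrant l'accélération et en utilisant la condition initiale v(0) = -4, nous obtenons v(t) = 12·t^3 + 9·t^2 - 10·t - 4. En intégrant la vitesse et en utilisant la condition initiale x(0) = -3, nous obtenons x(t) = 3·t^4 + 3·t^3 - 5·t^2 - 4·t - 3. En utilisant x(t) = 3·t^4 + 3·t^3 - 5·t^2 - 4·t - 3 et en substituant t = 1, nous trouvons x = -6.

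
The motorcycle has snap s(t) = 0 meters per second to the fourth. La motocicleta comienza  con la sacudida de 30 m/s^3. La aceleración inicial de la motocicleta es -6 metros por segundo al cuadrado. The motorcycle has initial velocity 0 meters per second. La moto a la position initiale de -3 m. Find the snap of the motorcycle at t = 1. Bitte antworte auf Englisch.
From the given snap equation s(t) = 0, we substitute t = 1 to get s = 0.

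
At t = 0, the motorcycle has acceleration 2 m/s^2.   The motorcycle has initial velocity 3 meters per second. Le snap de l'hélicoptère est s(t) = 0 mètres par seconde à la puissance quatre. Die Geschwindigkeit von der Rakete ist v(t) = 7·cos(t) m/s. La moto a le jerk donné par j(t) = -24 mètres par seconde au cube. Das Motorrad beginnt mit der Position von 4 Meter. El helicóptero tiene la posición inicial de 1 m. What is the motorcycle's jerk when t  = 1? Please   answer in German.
Mit j(t) = -24 und Einsetzen von t = 1, finden wir j = -24.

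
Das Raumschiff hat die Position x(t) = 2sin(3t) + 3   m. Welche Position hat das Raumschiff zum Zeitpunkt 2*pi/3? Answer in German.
Aus der Gleichung für die Position x(t) = 2·sin(3·t) + 3, setzen wir t = 2*pi/3 ein und erhalten x = 3.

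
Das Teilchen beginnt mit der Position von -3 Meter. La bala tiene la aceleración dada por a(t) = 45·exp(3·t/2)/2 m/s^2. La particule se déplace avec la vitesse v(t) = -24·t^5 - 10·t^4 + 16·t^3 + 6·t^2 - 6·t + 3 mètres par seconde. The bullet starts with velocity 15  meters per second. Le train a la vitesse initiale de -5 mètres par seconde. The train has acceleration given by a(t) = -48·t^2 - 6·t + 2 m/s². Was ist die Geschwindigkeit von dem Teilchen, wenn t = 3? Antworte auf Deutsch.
Mit v(t) = -24·t^5 - 10·t^4 + 16·t^3 + 6·t^2 - 6·t + 3 und Einsetzen von t = 3, finden wir v = -6171.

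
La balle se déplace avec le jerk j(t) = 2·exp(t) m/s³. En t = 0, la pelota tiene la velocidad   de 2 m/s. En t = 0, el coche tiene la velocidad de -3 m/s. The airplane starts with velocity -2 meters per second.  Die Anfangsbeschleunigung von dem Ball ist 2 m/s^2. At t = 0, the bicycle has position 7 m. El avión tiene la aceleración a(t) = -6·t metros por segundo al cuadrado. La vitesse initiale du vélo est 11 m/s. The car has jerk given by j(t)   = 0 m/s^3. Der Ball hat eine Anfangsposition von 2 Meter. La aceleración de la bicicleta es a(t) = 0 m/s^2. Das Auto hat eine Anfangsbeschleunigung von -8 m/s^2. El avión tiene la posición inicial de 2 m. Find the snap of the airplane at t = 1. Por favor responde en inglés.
Starting from acceleration a(t) = -6·t, we take 2 derivatives. The derivative of acceleration gives jerk: j(t) = -6. Differentiating jerk, we get snap: s(t) = 0. From the given snap equation s(t) = 0, we substitute t = 1 to get s = 0.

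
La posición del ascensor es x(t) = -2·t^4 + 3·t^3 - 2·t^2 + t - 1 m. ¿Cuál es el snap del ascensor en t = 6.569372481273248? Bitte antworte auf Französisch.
En partant de la position x(t) = -2·t^4 + 3·t^3 - 2·t^2 + t - 1, nous prenons 4 dérivées. En prenant d/dt de x(t), nous trouvons v(t) = -8·t^3 + 9·t^2 - 4·t + 1. En prenant d/dt de v(t), nous trouvons a(t) = -24·t^2 + 18·t - 4. En dérivant l'accélération, nous obtenons le jerk: j(t) = 18 - 48·t. En dérivant le jerk, nous obtenons le snap: s(t) = -48. Nous avons le snap s(t) = -48. En substituant t = 6.569372481273248: s(6.569372481273248) = -48.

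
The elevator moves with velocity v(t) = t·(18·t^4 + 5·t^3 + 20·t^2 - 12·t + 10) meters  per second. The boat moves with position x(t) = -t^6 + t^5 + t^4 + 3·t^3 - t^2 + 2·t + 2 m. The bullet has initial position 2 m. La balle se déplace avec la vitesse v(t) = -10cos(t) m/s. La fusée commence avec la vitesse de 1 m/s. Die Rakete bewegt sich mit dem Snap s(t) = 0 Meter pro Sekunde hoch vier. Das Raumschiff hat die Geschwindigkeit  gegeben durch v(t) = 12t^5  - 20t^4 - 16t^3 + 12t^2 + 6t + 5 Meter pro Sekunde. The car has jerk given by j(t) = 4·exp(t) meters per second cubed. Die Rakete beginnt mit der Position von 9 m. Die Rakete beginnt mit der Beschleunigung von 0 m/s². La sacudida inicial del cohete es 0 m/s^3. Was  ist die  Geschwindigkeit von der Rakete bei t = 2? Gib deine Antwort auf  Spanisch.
Debemos encontrar la integral de nuestra ecuación del snap s(t) = 0 3 veces. La antiderivada del snap, con j(0) = 0, da la sacudida: j(t) = 0. La integral de la sacudida es la aceleración. Usando a(0) = 0, obtenemos a(t) = 0. Integrando la aceleración y usando la condición inicial v(0) = 1, obtenemos v(t) = 1. De la ecuación de la velocidad v(t) = 1, sustituimos t = 2 para obtener v = 1.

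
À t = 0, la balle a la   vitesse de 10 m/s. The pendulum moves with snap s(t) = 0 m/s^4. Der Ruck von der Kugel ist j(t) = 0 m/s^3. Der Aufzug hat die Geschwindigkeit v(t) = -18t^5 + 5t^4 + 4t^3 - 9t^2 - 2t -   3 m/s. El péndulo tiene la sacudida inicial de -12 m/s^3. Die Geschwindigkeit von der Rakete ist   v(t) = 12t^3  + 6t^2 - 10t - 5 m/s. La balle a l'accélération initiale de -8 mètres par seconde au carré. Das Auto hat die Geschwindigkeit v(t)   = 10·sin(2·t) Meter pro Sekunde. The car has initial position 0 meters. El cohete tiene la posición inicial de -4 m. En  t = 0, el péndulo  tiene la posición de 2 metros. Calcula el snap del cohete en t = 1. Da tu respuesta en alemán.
Um dies zu lösen, müssen wir 3 Ableitungen unserer Gleichung für die Geschwindigkeit v(t) = 12·t^3 + 6·t^2 - 10·t - 5 nehmen. Die Ableitung von der Geschwindigkeit ergibt die Beschleunigung: a(t) = 36·t^2 + 12·t - 10. Mit d/dt von a(t) finden wir j(t) = 72·t + 12. Die Ableitung von dem Ruck ergibt den Snap: s(t) = 72. Mit s(t) = 72 und Einsetzen von t = 1, finden wir s = 72.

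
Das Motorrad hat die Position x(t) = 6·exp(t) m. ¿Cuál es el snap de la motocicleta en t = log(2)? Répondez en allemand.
Um dies zu lösen, müssen wir 4 Ableitungen unserer Gleichung für die Position x(t) = 6·exp(t) nehmen. Die Ableitung von der Position ergibt die Geschwindigkeit: v(t) = 6·exp(t). Mit d/dt von v(t) finden wir a(t) = 6·exp(t). Mit d/dt von a(t) finden wir j(t) = 6·exp(t). Die Ableitung von dem Ruck ergibt den Snap: s(t) = 6·exp(t). Wir haben den Snap s(t) = 6·exp(t). Durch Einsetzen von t = log(2): s(log(2)) = 12.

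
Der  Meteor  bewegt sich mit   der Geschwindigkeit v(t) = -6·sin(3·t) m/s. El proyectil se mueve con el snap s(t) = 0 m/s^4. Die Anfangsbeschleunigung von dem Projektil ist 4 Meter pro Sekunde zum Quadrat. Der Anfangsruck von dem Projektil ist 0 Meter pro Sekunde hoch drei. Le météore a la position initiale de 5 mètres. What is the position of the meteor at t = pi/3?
We need to integrate our velocity equation v(t) = -6·sin(3·t) 1 time. Taking ∫v(t)dt and applying x(0) = 5, we find x(t) = 2·cos(3·t) + 3. We have position x(t) = 2·cos(3·t) + 3. Substituting t = pi/3: x(pi/3) = 1.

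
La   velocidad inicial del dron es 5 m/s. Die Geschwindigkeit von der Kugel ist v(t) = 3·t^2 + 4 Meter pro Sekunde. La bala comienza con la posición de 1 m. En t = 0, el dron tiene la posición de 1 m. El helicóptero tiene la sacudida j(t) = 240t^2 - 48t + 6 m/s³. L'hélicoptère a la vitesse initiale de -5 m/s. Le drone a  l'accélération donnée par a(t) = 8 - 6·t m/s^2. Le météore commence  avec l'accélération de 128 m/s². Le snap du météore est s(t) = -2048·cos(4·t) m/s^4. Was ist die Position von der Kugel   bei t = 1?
Um dies zu lösen, müssen wir 1 Stammfunktion unserer Gleichung für die Geschwindigkeit v(t) = 3·t^2 + 4 finden. Mit ∫v(t)dt und Anwendung von x(0) = 1, finden wir x(t) = t^3 + 4·t + 1. Aus der Gleichung für die Position x(t) = t^3 + 4·t + 1, setzen wir t = 1 ein und erhalten x = 6.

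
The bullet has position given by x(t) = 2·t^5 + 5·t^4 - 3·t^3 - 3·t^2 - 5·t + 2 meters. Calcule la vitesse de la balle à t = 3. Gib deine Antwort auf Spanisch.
Partiendo de la posición x(t) = 2·t^5 + 5·t^4 - 3·t^3 - 3·t^2 - 5·t + 2, tomamos 1 derivada. Derivando la posición, obtenemos la velocidad: v(t) = 10·t^4 + 20·t^3 - 9·t^2 - 6·t - 5. De la ecuación de la velocidad v(t) = 10·t^4 + 20·t^3 - 9·t^2 - 6·t - 5, sustituimos t = 3 para obtener v = 1246.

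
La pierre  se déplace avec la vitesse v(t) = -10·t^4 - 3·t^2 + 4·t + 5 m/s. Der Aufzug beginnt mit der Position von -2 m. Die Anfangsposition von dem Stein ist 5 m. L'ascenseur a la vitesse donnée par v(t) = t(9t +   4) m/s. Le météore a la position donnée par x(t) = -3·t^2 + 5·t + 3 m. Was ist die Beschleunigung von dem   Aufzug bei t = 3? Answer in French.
Pour résoudre ceci, nous devons prendre 1 dérivée de notre équation de la vitesse v(t) = t·(9·t + 4). La dérivée de la vitesse donne l'accélération: a(t) = 18·t + 4. En utilisant a(t) = 18·t + 4 et en substituant t = 3, nous trouvons a = 58.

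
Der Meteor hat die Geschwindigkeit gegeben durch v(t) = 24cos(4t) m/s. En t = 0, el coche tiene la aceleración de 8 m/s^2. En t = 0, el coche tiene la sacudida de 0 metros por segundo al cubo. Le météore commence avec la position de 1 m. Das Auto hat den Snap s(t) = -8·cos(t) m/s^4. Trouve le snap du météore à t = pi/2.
Pour résoudre ceci, nous devons prendre 3 dérivées de notre équation de la vitesse v(t) = 24·cos(4·t). En dérivant la vitesse, nous obtenons l'accélération: a(t) = -96·sin(4·t). En prenant d/dt de a(t), nous trouvons j(t) = -384·cos(4·t). En dérivant le jerk, nous obtenons le snap: s(t) = 1536·sin(4·t). De l'équation du snap s(t) = 1536·sin(4·t), nous substituons t = pi/2 pour obtenir s = 0.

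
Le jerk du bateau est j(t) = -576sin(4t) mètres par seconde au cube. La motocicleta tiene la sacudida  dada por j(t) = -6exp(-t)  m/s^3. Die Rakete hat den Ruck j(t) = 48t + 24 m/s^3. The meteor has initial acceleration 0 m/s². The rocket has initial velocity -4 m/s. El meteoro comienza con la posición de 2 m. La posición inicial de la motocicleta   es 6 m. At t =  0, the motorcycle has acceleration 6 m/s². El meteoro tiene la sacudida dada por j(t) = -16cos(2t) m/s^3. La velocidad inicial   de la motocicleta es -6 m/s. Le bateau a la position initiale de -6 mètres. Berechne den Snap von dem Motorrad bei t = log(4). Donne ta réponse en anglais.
We must differentiate our jerk equation j(t) = -6·exp(-t) 1 time. The derivative of jerk gives snap: s(t) = 6·exp(-t). Using s(t) = 6·exp(-t) and substituting t = log(4), we find s = 3/2.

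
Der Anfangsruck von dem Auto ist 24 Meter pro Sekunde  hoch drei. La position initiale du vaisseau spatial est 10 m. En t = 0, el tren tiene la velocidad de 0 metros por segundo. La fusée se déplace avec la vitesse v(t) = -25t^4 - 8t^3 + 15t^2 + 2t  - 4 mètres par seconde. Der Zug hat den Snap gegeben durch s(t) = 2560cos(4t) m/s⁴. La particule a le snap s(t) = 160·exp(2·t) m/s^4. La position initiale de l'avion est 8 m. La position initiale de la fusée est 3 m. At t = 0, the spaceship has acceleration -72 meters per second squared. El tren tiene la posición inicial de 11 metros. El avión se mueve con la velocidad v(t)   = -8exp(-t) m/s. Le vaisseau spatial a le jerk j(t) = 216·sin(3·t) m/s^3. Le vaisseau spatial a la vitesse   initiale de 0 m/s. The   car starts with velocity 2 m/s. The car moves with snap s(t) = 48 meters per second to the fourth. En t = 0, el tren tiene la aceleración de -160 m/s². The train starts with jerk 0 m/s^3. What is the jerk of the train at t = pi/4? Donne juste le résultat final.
The jerk at t = pi/4 is j = 0.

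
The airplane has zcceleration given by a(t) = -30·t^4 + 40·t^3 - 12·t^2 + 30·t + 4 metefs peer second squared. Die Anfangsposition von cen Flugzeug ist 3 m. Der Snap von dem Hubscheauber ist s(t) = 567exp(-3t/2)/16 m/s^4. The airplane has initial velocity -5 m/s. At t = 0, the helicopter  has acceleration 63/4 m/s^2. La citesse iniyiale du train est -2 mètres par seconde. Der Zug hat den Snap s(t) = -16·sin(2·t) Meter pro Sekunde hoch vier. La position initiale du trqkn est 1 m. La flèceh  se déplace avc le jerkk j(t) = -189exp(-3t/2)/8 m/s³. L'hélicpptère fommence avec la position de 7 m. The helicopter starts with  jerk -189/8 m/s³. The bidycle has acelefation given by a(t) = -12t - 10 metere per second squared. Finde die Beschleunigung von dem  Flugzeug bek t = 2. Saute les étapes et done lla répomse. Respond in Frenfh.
a(2) = -144.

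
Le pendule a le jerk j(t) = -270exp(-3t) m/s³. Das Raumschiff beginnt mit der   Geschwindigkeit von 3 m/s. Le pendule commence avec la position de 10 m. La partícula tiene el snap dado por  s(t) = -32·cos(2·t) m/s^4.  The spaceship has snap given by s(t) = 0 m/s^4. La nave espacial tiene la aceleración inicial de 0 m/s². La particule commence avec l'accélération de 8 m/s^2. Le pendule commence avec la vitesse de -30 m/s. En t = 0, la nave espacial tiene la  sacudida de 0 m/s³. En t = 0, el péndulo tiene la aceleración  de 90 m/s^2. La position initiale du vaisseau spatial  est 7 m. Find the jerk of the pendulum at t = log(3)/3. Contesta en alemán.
Mit j(t) = -270·exp(-3·t) und Einsetzen von t = log(3)/3, finden wir j = -90.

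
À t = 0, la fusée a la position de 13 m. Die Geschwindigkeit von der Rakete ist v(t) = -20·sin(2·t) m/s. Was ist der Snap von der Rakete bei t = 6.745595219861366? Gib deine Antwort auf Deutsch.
Um dies zu lösen, müssen wir 3 Ableitungen unserer Gleichung für die Geschwindigkeit v(t) = -20·sin(2·t) nehmen. Die Ableitung von der Geschwindigkeit ergibt die Beschleunigung: a(t) = -40·cos(2·t). Durch Ableiten von der Beschleunigung erhalten wir den Ruck: j(t) = 80·sin(2·t). Die Ableitung von dem Ruck ergibt den Snap: s(t) = 160·cos(2·t). Mit s(t) = 160·cos(2·t) und Einsetzen von t = 6.745595219861366, finden wir s = 96.3165558109359.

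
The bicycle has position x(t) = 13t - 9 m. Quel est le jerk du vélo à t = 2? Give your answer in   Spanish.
Partiendo de la posición x(t) = 13·t - 9, tomamos 3 derivadas. La derivada de la posición da la velocidad: v(t) = 13. Derivando la velocidad, obtenemos la aceleración: a(t) = 0. Tomando d/dt de a(t), encontramos j(t) = 0. Tenemos la sacudida j(t) = 0. Sustituyendo t = 2: j(2) = 0.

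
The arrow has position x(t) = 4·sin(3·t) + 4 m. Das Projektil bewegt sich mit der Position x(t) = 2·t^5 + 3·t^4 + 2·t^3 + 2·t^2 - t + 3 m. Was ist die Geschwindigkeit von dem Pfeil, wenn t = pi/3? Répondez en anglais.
We must differentiate our position equation x(t) = 4·sin(3·t) + 4 1 time. Taking d/dt of x(t), we find v(t) = 12·cos(3·t). Using v(t) = 12·cos(3·t) and substituting t = pi/3, we find v = -12.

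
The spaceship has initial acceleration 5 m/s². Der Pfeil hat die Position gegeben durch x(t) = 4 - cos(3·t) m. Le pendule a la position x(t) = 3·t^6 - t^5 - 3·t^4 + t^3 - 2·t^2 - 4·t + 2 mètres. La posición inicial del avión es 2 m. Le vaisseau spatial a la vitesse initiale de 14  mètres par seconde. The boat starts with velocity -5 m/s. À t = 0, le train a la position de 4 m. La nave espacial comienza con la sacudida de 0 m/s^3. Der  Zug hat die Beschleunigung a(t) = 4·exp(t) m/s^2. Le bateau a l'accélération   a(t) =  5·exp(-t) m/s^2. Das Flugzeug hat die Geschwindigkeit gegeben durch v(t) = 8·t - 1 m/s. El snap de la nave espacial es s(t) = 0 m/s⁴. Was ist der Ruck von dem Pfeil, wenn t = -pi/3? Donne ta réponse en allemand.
Wir müssen unsere Gleichung für die Position x(t) = 4 - cos(3·t) 3-mal ableiten. Mit d/dt von x(t) finden wir v(t) = 3·sin(3·t). Durch Ableiten von der Geschwindigkeit erhalten wir die Beschleunigung: a(t) = 9·cos(3·t). Durch Ableiten von der Beschleunigung erhalten wir den Ruck: j(t) = -27·sin(3·t). Mit j(t) = -27·sin(3·t) und Einsetzen von t = -pi/3, finden wir j = 0.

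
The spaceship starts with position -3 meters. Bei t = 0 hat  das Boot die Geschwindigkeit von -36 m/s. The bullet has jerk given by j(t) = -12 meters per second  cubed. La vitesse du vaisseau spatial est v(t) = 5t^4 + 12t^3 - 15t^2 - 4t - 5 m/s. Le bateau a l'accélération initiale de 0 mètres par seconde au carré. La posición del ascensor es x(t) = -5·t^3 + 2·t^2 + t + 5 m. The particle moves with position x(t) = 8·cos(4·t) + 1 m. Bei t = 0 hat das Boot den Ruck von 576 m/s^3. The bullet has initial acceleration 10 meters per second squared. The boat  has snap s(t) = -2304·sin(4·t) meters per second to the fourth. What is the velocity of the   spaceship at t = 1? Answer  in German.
Wir haben die Geschwindigkeit v(t) = 5·t^4 + 12·t^3 - 15·t^2 - 4·t - 5. Durch Einsetzen von t = 1: v(1) = -7.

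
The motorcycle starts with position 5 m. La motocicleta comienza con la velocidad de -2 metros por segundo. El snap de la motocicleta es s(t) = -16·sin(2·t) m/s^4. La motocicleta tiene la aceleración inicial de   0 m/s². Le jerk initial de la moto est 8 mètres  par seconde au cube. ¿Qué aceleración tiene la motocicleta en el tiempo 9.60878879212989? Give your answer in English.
We need to integrate our snap equation s(t) = -16·sin(2·t) 2 times. The antiderivative of snap, with j(0) = 8, gives jerk: j(t) = 8·cos(2·t). The antiderivative of jerk, with a(0) = 0, gives acceleration: a(t) = 4·sin(2·t). Using a(t) = 4·sin(2·t) and substituting t = 9.60878879212989, we find a = 1.43908107030300.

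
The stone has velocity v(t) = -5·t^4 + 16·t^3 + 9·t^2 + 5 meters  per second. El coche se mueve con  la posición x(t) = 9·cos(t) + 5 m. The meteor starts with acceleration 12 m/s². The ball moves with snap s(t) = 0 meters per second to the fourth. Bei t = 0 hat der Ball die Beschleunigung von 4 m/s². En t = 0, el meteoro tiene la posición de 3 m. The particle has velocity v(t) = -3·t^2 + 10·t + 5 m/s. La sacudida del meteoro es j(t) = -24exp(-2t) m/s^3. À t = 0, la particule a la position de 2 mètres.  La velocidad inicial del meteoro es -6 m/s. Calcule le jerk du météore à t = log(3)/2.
De l'équation du jerk j(t) = -24·exp(-2·t), nous substituons t = log(3)/2 pour obtenir j = -8.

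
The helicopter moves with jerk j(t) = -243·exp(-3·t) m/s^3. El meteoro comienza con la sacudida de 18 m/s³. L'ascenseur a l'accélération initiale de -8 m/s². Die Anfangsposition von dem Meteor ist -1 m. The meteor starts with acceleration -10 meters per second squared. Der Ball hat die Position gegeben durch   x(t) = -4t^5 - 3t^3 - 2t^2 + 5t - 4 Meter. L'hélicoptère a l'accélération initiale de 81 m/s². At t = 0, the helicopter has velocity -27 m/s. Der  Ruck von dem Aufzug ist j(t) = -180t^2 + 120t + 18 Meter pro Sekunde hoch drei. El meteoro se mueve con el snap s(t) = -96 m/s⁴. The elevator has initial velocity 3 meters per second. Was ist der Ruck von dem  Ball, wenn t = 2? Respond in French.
Pour résoudre ceci, nous devons prendre 3 dérivées de notre équation de la position x(t) = -4·t^5 - 3·t^3 - 2·t^2 + 5·t - 4. En prenant d/dt de x(t), nous trouvons v(t) = -20·t^4 - 9·t^2 - 4·t + 5. En prenant d/dt de v(t), nous trouvons a(t) = -80·t^3 - 18·t - 4. La dérivée de l'accélération donne le jerk: j(t) = -240·t^2 - 18. Nous avons le jerk j(t) = -240·t^2 - 18. En substituant t = 2: j(2) = -978.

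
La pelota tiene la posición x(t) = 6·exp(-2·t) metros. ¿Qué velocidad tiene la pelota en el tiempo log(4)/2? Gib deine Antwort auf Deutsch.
Wir müssen unsere Gleichung für die Position x(t) = 6·exp(-2·t) 1-mal ableiten. Durch Ableiten von der Position erhalten wir die Geschwindigkeit: v(t) = -12·exp(-2·t). Wir haben die Geschwindigkeit v(t) = -12·exp(-2·t). Durch Einsetzen von t = log(4)/2: v(log(4)/2) = -3.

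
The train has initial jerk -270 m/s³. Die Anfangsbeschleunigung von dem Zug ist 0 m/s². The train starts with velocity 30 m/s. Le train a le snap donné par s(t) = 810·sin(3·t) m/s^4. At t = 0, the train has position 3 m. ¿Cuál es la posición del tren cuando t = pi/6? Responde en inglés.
We need to integrate our snap equation s(t) = 810·sin(3·t) 4 times. Taking ∫s(t)dt and applying j(0) = -270, we find j(t) = -270·cos(3·t). Integrating jerk and using the initial condition a(0) = 0, we get a(t) = -90·sin(3·t). The antiderivative of acceleration is velocity. Using v(0) = 30, we get v(t) = 30·cos(3·t). Finding the antiderivative of v(t) and using x(0) = 3: x(t) = 10·sin(3·t) + 3. Using x(t) = 10·sin(3·t) + 3 and substituting t = pi/6, we find x = 13.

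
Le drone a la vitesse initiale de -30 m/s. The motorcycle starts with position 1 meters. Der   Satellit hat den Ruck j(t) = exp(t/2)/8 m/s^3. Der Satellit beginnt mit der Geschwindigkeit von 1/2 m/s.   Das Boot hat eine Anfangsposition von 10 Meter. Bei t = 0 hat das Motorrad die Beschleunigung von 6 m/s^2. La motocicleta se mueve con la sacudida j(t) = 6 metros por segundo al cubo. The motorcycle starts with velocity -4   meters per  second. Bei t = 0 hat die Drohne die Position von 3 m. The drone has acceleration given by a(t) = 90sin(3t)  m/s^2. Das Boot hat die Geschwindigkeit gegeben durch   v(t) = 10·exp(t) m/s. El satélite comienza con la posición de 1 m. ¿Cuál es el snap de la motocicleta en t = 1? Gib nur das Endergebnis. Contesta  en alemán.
Die Antwort ist 0.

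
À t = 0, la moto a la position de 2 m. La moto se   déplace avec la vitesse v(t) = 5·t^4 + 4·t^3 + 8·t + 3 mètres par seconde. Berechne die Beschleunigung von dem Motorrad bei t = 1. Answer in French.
Nous devons dériver notre équation de la vitesse v(t) = 5·t^4 + 4·t^3 + 8·t + 3 1 fois. La dérivée de la vitesse donne l'accélération: a(t) = 20·t^3 + 12·t^2 + 8. De l'équation de l'accélération a(t) = 20·t^3 + 12·t^2 + 8, nous substituons t = 1 pour obtenir a = 40.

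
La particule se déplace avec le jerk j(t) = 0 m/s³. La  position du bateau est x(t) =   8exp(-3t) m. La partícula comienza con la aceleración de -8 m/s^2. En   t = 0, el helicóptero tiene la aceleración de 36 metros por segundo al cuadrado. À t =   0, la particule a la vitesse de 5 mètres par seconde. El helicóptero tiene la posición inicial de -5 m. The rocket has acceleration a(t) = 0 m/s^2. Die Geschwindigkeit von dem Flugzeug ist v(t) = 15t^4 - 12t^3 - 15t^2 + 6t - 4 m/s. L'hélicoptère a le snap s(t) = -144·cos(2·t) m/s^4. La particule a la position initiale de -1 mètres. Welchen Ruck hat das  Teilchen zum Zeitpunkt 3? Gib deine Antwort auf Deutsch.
Mit j(t) = 0 und Einsetzen von t = 3, finden wir j = 0.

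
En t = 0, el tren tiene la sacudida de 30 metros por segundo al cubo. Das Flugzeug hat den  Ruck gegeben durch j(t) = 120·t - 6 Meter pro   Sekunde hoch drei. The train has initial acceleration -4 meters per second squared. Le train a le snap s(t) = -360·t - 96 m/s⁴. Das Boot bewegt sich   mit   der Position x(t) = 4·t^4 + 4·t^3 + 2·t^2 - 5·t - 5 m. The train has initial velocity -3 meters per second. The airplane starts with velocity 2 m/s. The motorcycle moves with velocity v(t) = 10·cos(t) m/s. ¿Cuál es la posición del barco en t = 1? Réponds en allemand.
Aus der Gleichung für die Position x(t) = 4·t^4 + 4·t^3 + 2·t^2 - 5·t - 5, setzen wir t = 1 ein und erhalten x = 0.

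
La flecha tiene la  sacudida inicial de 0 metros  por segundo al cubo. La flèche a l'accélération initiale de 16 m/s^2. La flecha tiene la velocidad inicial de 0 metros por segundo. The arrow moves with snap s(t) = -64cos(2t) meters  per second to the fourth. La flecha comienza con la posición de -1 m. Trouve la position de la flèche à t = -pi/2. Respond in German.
Wir müssen unsere Gleichung für den Snap s(t) = -64·cos(2·t) 4-mal integrieren. Durch Integration von dem Snap und Verwendung der Anfangsbedingung j(0) = 0, erhalten wir j(t) = -32·sin(2·t). Durch Integration von dem Ruck und Verwendung der Anfangsbedingung a(0) = 16, erhalten wir a(t) = 16·cos(2·t). Durch Integration von der Beschleunigung und Verwendung der Anfangsbedingung v(0) = 0, erhalten wir v(t) = 8·sin(2·t). Die Stammfunktion von der Geschwindigkeit ist die Position. Mit x(0) = -1 erhalten wir x(t) = 3 - 4·cos(2·t). Mit x(t) = 3 - 4·cos(2·t) und Einsetzen von t = -pi/2, finden wir x = 7.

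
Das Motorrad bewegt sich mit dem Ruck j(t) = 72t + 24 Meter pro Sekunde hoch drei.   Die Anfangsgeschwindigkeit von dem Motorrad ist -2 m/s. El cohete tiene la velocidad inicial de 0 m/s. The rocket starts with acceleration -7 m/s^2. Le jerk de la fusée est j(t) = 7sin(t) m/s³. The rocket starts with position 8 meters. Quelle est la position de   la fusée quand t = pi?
En partant du jerk j(t) = 7·sin(t), nous prenons 3 primitives. En intégrant le jerk et en utilisant la condition initiale a(0) = -7, nous obtenons a(t) = -7·cos(t). La primitive de l'accélération est la vitesse. En utilisant v(0) = 0, nous obtenons v(t) = -7·sin(t). L'intégrale de la vitesse, avec x(0) = 8, donne la position: x(t) = 7·cos(t) + 1. Nous avons la position x(t) = 7·cos(t) + 1. En substituant t = pi: x(pi) = -6.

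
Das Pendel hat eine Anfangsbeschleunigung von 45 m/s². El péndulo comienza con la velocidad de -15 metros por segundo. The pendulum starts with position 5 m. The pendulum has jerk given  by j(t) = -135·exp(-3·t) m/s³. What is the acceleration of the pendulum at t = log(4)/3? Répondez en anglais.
To solve this, we need to take 1 antiderivative of our jerk equation j(t) = -135·exp(-3·t). Finding the antiderivative of j(t) and using a(0) = 45: a(t) = 45·exp(-3·t). From the given acceleration equation a(t) = 45·exp(-3·t), we substitute t = log(4)/3 to get a = 45/4.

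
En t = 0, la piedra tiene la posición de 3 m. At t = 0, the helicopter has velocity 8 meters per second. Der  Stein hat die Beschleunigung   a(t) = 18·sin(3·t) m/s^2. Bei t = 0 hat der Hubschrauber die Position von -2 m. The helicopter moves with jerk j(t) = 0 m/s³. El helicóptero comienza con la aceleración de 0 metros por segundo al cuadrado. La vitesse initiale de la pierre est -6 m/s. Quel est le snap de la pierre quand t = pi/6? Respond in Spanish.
Debemos derivar nuestra ecuación de la aceleración a(t) = 18·sin(3·t) 2 veces. Tomando d/dt de a(t), encontramos j(t) = 54·cos(3·t). Derivando la sacudida, obtenemos el snap: s(t) = -162·sin(3·t). Tenemos el snap s(t) = -162·sin(3·t). Sustituyendo t = pi/6: s(pi/6) = -162.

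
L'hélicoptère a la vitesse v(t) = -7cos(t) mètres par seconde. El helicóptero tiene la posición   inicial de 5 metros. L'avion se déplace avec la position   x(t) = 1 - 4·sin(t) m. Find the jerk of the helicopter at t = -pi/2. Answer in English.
We must differentiate our velocity equation v(t) = -7·cos(t) 2 times. The derivative of velocity gives acceleration: a(t) = 7·sin(t). Differentiating acceleration, we get jerk: j(t) = 7·cos(t). Using j(t) = 7·cos(t) and substituting t = -pi/2, we find j = 0.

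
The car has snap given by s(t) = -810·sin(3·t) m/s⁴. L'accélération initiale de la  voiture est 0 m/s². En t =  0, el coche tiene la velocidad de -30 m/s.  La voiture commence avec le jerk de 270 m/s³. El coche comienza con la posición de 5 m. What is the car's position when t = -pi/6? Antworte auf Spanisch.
Partiendo del snap s(t) = -810·sin(3·t), tomamos 4 antiderivadas. La integral del snap, con j(0) = 270, da la sacudida: j(t) = 270·cos(3·t). La antiderivada de la sacudida, con a(0) = 0, da la aceleración: a(t) = 90·sin(3·t). La antiderivada de la aceleración, con v(0) = -30, da la velocidad: v(t) = -30·cos(3·t). Tomando ∫v(t)dt y aplicando x(0) = 5, encontramos x(t) = 5 - 10·sin(3·t). Tenemos la posición x(t) = 5 - 10·sin(3·t). Sustituyendo t = -pi/6: x(-pi/6) = 15.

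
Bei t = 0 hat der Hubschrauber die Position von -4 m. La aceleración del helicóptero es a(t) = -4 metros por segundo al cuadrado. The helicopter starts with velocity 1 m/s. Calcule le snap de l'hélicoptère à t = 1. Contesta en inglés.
We must differentiate our acceleration equation a(t) = -4 2 times. Differentiating acceleration, we get jerk: j(t) = 0. Differentiating jerk, we get snap: s(t) = 0. From the given snap equation s(t) = 0, we substitute t = 1 to get s = 0.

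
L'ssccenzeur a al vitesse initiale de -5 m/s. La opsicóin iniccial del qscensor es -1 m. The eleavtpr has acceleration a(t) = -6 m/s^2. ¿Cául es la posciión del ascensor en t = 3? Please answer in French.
Pour résoudre ceci, nous devons prendre 2 intégrales de notre équation de l'accélération a(t) = -6. La primitive de l'accélération, avec v(0) = -5, donne la vitesse: v(t) = -6·t - 5. La primitive de la vitesse est la position. En utilisant x(0) = -1, nous obtenons x(t) = -3·t^2 - 5·t - 1. En utilisant x(t) = -3·t^2 - 5·t - 1 et en substituant t = 3, nous trouvons x = -43.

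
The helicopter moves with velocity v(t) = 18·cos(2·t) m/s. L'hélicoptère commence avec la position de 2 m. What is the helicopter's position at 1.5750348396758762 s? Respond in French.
Nous devons trouver l'intégrale de notre équation de la vitesse v(t) = 18·cos(2·t) 1 fois. La primitive de la vitesse, avec x(0) = 2, donne la position: x(t) = 9·sin(2·t) + 2. De l'équation de la position x(t) = 9·sin(2·t) + 2, nous substituons t = 1.5750348396758762 pour obtenir x = 1.92370768187726.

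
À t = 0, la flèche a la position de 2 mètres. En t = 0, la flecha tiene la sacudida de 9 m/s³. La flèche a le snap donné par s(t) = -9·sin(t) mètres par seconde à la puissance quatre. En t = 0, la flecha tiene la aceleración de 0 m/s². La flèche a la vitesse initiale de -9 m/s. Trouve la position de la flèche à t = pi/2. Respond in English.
We must find the integral of our snap equation s(t) = -9·sin(t) 4 times. Integrating snap and using the initial condition j(0) = 9, we get j(t) = 9·cos(t). The integral of jerk is acceleration. Using a(0) = 0, we get a(t) = 9·sin(t). Finding the antiderivative of a(t) and using v(0) = -9: v(t) = -9·cos(t). The integral of velocity is position. Using x(0) = 2, we get x(t) = 2 - 9·sin(t). Using x(t) = 2 - 9·sin(t) and substituting t = pi/2, we find x = -7.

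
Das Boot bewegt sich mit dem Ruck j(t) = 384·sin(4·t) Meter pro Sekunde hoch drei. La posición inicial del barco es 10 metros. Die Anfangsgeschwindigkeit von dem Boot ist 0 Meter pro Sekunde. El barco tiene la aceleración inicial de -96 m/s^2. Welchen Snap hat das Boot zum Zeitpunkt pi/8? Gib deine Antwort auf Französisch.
En partant du jerk j(t) = 384·sin(4·t), nous prenons 1 dérivée. En prenant d/dt de j(t), nous trouvons s(t) = 1536·cos(4·t). Nous avons le snap s(t) = 1536·cos(4·t). En substituant t = pi/8: s(pi/8) = 0.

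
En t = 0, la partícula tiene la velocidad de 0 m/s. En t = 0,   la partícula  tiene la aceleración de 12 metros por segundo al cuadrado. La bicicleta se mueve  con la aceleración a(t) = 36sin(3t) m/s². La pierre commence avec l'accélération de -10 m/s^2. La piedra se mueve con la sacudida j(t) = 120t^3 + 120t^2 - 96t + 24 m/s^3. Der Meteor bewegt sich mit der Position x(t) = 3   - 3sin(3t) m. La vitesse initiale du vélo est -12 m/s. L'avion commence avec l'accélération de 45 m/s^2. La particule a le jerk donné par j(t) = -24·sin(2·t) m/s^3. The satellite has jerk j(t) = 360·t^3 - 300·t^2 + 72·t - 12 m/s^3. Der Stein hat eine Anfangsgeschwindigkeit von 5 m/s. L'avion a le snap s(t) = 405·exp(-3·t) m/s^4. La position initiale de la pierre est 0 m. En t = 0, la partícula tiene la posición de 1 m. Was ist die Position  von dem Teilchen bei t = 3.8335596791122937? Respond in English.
We need to integrate our jerk equation j(t) = -24·sin(2·t) 3 times. The antiderivative of jerk is acceleration. Using a(0) = 12, we get a(t) = 12·cos(2·t). Taking ∫a(t)dt and applying v(0) = 0, we find v(t) = 6·sin(2·t). Taking ∫v(t)dt and applying x(0) = 1, we find x(t) = 4 - 3·cos(2·t). We have position x(t) = 4 - 3·cos(2·t). Substituting t = 3.8335596791122937: x(3.8335596791122937) = 3.44266986446947.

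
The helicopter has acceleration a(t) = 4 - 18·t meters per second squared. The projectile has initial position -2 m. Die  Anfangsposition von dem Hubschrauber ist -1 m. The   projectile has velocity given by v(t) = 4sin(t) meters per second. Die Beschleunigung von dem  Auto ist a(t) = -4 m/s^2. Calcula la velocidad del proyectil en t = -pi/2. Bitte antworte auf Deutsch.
Aus der Gleichung für die Geschwindigkeit v(t) = 4·sin(t), setzen wir t = -pi/2 ein und erhalten v = -4.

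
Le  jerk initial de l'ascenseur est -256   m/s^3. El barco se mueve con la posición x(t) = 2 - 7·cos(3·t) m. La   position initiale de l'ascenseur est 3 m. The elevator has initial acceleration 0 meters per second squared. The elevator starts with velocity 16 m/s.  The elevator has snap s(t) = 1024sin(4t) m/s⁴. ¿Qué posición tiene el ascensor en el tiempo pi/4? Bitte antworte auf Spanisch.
Partiendo del snap s(t) = 1024·sin(4·t), tomamos 4 antiderivadas. Integrando el snap y usando la condición inicial j(0) = -256, obtenemos j(t) = -256·cos(4·t). La integral de la sacudida, con a(0) = 0, da la aceleración: a(t) = -64·sin(4·t). La antiderivada de la aceleración, con v(0) = 16, da la velocidad: v(t) = 16·cos(4·t). Integrando la velocidad y usando la condición inicial x(0) = 3, obtenemos x(t) = 4·sin(4·t) + 3. Usando x(t) = 4·sin(4·t) + 3 y sustituyendo t = pi/4, encontramos x = 3.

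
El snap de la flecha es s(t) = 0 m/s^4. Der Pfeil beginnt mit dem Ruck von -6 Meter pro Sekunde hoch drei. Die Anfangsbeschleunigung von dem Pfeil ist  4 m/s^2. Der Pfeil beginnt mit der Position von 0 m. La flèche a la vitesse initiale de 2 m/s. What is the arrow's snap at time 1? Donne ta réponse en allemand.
Mit s(t) = 0 und Einsetzen von t = 1, finden wir s = 0.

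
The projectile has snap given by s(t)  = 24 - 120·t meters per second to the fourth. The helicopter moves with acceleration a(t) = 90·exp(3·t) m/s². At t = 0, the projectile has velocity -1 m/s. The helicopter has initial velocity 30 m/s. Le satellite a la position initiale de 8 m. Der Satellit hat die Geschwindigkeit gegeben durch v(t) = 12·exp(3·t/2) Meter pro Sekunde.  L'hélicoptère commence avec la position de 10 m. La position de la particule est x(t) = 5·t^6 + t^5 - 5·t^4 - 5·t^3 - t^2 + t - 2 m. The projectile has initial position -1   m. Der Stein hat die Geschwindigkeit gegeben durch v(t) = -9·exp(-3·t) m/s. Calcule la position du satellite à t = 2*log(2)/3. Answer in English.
Starting from velocity v(t) = 12·exp(3·t/2), we take 1 integral. The integral of velocity, with x(0) = 8, gives position: x(t) = 8·exp(3·t/2). From the given position equation x(t) = 8·exp(3·t/2), we substitute t = 2*log(2)/3 to get x = 16.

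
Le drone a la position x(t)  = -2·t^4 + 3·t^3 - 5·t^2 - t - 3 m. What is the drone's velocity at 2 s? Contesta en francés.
Pour résoudre ceci, nous devons prendre 1 dérivée de notre équation de la position x(t) = -2·t^4 + 3·t^3 - 5·t^2 - t - 3. En dérivant la position, nous obtenons la vitesse: v(t) = -8·t^3 + 9·t^2 - 10·t - 1. En utilisant v(t) = -8·t^3 + 9·t^2 - 10·t - 1 et en substituant t = 2, nous trouvons v = -49.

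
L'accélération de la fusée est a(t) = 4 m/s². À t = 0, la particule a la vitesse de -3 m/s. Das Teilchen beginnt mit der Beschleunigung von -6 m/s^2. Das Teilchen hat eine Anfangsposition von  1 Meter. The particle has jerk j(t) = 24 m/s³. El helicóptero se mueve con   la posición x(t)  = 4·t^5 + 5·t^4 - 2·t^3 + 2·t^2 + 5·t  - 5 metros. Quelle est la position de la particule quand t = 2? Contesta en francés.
En partant du jerk j(t) = 24, nous prenons 3 intégrales. En prenant ∫j(t)dt et en appliquant a(0) = -6, nous trouvons a(t) = 24·t - 6. En intégrant l'accélération et en utilisant la condition initiale v(0) = -3, nous obtenons v(t) = 12·t^2 - 6·t - 3. La primitive de la vitesse, avec x(0) = 1, donne la position: x(t) = 4·t^3 - 3·t^2 - 3·t + 1. En utilisant x(t) = 4·t^3 - 3·t^2 - 3·t + 1 et en substituant t = 2, nous trouvons x = 15.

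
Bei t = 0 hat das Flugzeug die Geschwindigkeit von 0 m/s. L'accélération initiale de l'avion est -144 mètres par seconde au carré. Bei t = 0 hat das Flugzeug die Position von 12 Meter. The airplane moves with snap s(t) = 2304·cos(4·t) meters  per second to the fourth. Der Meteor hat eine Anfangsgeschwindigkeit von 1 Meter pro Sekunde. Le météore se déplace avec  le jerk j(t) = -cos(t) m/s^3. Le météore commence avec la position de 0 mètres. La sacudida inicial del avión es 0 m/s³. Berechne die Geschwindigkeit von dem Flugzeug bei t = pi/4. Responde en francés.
Pour résoudre ceci, nous devons prendre 3 primitives de notre équation du snap s(t) = 2304·cos(4·t). En intégrant le snap et en utilisant la condition initiale j(0) = 0, nous obtenons j(t) = 576·sin(4·t). La primitive du jerk est l'accélération. En utilisant a(0) = -144, nous obtenons a(t) = -144·cos(4·t). L'intégrale de l'accélération, avec v(0) = 0, donne la vitesse: v(t) = -36·sin(4·t). Nous avons la vitesse v(t) = -36·sin(4·t). En substituant t = pi/4: v(pi/4) = 0.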